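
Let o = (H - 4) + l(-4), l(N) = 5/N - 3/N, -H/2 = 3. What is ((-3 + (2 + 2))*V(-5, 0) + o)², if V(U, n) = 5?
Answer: 121/4 ≈ 30.250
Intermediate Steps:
H = -6 (H = -2*3 = -6)
l(N) = 2/N
o = -21/2 (o = (-6 - 4) + 2/(-4) = -10 + 2*(-¼) = -10 - ½ = -21/2 ≈ -10.500)
((-3 + (2 + 2))*V(-5, 0) + o)² = ((-3 + (2 + 2))*5 - 21/2)² = ((-3 + 4)*5 - 21/2)² = (1*5 - 21/2)² = (5 - 21/2)² = (-11/2)² = 121/4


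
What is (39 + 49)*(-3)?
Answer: -264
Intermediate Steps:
(39 + 49)*(-3) = 88*(-3) = -264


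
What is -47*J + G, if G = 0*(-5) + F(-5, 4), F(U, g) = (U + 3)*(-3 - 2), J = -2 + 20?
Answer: -836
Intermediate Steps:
J = 18
F(U, g) = -15 - 5*U (F(U, g) = (3 + U)*(-5) = -15 - 5*U)
G = 10 (G = 0*(-5) + (-15 - 5*(-5)) = 0 + (-15 + 25) = 0 + 10 = 10)
-47*J + G = -47*18 + 10 = -846 + 10 = -836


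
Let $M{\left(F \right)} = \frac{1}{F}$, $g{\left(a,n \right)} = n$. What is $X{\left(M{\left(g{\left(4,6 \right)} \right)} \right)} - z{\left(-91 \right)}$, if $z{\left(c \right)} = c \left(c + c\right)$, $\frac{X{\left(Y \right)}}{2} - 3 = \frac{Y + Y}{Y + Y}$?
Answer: $-16554$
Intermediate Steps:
$X{\left(Y \right)} = 8$ ($X{\left(Y \right)} = 6 + 2 \frac{Y + Y}{Y + Y} = 6 + 2 \frac{2 Y}{2 Y} = 6 + 2 \cdot 2 Y \frac{1}{2 Y} = 6 + 2 \cdot 1 = 6 + 2 = 8$)
$z{\left(c \right)} = 2 c^{2}$ ($z{\left(c \right)} = c 2 c = 2 c^{2}$)
$X{\left(M{\left(g{\left(4,6 \right)} \right)} \right)} - z{\left(-91 \right)} = 8 - 2 \left(-91\right)^{2} = 8 - 2 \cdot 8281 = 8 - 16562 = -16554$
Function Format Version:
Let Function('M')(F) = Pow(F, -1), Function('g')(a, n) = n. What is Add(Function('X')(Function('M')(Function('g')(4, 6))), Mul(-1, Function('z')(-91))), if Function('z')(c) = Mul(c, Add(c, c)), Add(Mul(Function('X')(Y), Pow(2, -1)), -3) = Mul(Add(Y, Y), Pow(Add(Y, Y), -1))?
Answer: -16554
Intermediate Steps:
Function('X')(Y) = 8 (Function('X')(Y) = Add(6, Mul(2, Mul(Add(Y, Y), Pow(Add(Y, Y), -1)))) = Add(6, Mul(2, Mul(Mul(2, Y), Pow(Mul(2, Y), -1)))) = Add(6, Mul(2, Mul(Mul(2, Y), Mul(Rational(1, 2), Pow(Y, -1))))) = Add(6, Mul(2, 1)) = Add(6, 2) = 8)
Function('z')(c) = Mul(2, Pow(c, 2)) (Function('z')(c) = Mul(c, Mul(2, c)) = Mul(2, Pow(c, 2)))
Add(Function('X')(Function('M')(Function('g')(4, 6))), Mul(-1, Function('z')(-91))) = Add(8, Mul(-1, Mul(2, Pow(-91, 2)))) = Add(8, Mul(-1, Mul(2, 8281))) = Add(8, Mul(-1, 16562)) = Add(8, -16562) = -16554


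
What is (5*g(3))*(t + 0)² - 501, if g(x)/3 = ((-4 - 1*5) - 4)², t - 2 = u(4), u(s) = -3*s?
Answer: 252999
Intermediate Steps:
t = -10 (t = 2 - 3*4 = 2 - 12 = -10)
g(x) = 507 (g(x) = 3*((-4 - 1*5) - 4)² = 3*((-4 - 5) - 4)² = 3*(-9 - 4)² = 3*(-13)² = 3*169 = 507)
(5*g(3))*(t + 0)² - 501 = (5*507)*(-10 + 0)² - 501 = 2535*(-10)² - 501 = 2535*100 - 501 = 253500 - 501 = 252999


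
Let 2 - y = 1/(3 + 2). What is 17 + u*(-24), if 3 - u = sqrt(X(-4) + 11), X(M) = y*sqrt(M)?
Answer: -55 + 24*sqrt(275 + 90*I)/5 ≈ 25.631 + 12.859*I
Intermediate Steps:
y = 9/5 (y = 2 - 1/(3 + 2) = 2 - 1/5 = 9/5 ≈ 1.8000)
X(M) = 9*sqrt(M)/5
u = 3 - sqrt(11 + 18*I/5) (u = 3 - sqrt(9*sqrt(-4)/5 + 11) = 3 - sqrt(9*(2*I)/5 + 11) = 3 - sqrt(18*I/5 + 11) = 3 - sqrt(11 + 18*I/5) ≈ -0.35962 - 0.53577*I)
17 + u*(-24) = 17 + (3 - sqrt(275 + 90*I)/5)*(-24) = 17 + (-72 + 24*sqrt(275 + 90*I)/5) = -55 + 24*sqrt(275 + 90*I)/5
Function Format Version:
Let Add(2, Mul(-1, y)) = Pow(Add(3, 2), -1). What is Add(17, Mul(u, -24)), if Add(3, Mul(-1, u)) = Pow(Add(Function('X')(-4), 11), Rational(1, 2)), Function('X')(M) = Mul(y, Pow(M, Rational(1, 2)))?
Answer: Add(-55, Mul(Rational(24, 5), Pow(Add(275, Mul(90, I)), Rational(1, 2)))) ≈ Add(25.631, Mul(12.859, I))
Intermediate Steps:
y = Rational(9, 5) (y = Add(2, Mul(-1, Pow(Add(3, 2), -1))) = Add(2, Mul(-1, Pow(5, -1))) = Add(2, Mul(-1, Rational(1, 5))) = Add(2, Rational(-1, 5)) = Rational(9, 5) ≈ 1.8000)
Function('X')(M) = Mul(Rational(9, 5), Pow(M, Rational(1, 2)))
u = Add(3, Mul(-1, Pow(Add(11, Mul(Rational(18, 5), I)), Rational(1, 2)))) (u = Add(3, Mul(-1, Pow(Add(Mul(Rational(9, 5), Pow(-4, Rational(1, 2))), 11), Rational(1, 2)))) = Add(3, Mul(-1, Pow(Add(Mul(Rational(9, 5), Mul(2, I)), 11), Rational(1, 2)))) = Add(3, Mul(-1, Pow(Add(Mul(Rational(18, 5), I), 11), Rational(1, 2)))) = Add(3, Mul(-1, Pow(Add(11, Mul(Rational(18, 5), I)), Rational(1, 2)))) ≈ Add(-0.35962, Mul(-0.53577, I)))
Add(17, Mul(u, -24)) = Add(17, Mul(Add(3, Mul(Rational(-1, 5), Pow(Add(275, Mul(90, I)), Rational(1, 2)))), -24)) = Add(17, Add(-72, Mul(Rational(24, 5), Pow(Add(275, Mul(90, I)), Rational(1, 2))))) = Add(-55, Mul(Rational(24, 5), Pow(Add(275, Mul(90, I)), Rational(1, 2))))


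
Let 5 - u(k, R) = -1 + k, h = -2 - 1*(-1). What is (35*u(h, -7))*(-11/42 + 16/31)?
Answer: 11585/186 ≈ 62.285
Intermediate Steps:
h = -1 (h = -2 + 1 = -1)
u(k, R) = 6 - k (u(k, R) = 5 - (-1 + k) = 5 + (1 - k) = 6 - k)
(35*u(h, -7))*(-11/42 + 16/31) = (35*(6 - 1*(-1)))*(-11/42 + 16/31) = (35*(6 + 1))*(-11*1/42 + 16*(1/31)) = (35*7)*(-11/42 + 16/31) = 245*(331/1302) = 11585/186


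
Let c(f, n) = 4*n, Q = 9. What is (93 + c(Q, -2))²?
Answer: 7225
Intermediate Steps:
(93 + c(Q, -2))² = (93 + 4*(-2))² = (93 - 8)² = 85² = 7225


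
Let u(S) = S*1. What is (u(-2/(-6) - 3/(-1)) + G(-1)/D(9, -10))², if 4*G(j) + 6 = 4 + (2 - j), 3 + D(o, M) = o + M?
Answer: 24649/2304 ≈ 10.698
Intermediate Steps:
D(o, M) = -3 + M + o (D(o, M) = -3 + (o + M) = -3 + (M + o) = -3 + M + o)
G(j) = -j/4 (G(j) = -3/2 + (4 + (2 - j))/4 = -3/2 + (6 - j)/4 = -3/2 + (3/2 - j/4) = -j/4)
u(S) = S
(u(-2/(-6) - 3/(-1)) + G(-1)/D(9, -10))² = ((-2/(-6) - 3/(-1)) + (-¼*(-1))/(-3 - 10 + 9))² = ((-2*(-⅙) - 3*(-1)) + (¼)/(-4))² = ((⅓ + 3) + (¼)*(-¼))² = (10/3 - 1/16)² = (157/48)² = 24649/2304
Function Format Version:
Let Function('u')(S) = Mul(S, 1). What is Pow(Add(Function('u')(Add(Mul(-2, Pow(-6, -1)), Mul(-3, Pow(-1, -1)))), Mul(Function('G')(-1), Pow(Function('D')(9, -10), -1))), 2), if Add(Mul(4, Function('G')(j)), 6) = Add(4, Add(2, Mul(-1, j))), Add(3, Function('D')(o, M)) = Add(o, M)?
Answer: Rational(24649, 2304) ≈ 10.698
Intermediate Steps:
Function('D')(o, M) = Add(-3, M, o) (Function('D')(o, M) = Add(-3, Add(o, M)) = Add(-3, Add(M, o)) = Add(-3, M, o))
Function('G')(j) = Mul(Rational(-1, 4), j) (Function('G')(j) = Add(Rational(-3, 2), Mul(Rational(1, 4), Add(4, Add(2, Mul(-1, j))))) = Add(Rational(-3, 2), Mul(Rational(1, 4), Add(6, Mul(-1, j)))) = Add(Rational(-3, 2), Add(Rational(3, 2), Mul(Rational(-1, 4), j))) = Mul(Rational(-1, 4), j))
Function('u')(S) = S
Pow(Add(Function('u')(Add(Mul(-2, Pow(-6, -1)), Mul(-3, Pow(-1, -1)))), Mul(Function('G')(-1), Pow(Function('D')(9, -10), -1))), 2) = Pow(Add(Add(Mul(-2, Pow(-6, -1)), Mul(-3, Pow(-1, -1))), Mul(Mul(Rational(-1, 4), -1), Pow(Add(-3, -10, 9), -1))), 2) = Pow(Add(Add(Mul(-2, Rational(-1, 6)), Mul(-3, -1)), Mul(Rational(1, 4), Pow(-4, -1))), 2) = Pow(Add(Add(Rational(1, 3), 3), Mul(Rational(1, 4), Rational(-1, 4))), 2) = Pow(Add(Rational(10, 3), Rational(-1, 16)), 2) = Pow(Rational(157, 48), 2) = Rational(24649, 2304)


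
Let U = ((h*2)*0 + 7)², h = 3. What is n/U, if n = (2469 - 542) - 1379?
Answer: 548/49 ≈ 11.184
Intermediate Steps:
n = 548 (n = 1927 - 1379 = 548)
U = 49 (U = ((3*2)*0 + 7)² = (6*0 + 7)² = (0 + 7)² = 7² = 49)
n/U = 548/49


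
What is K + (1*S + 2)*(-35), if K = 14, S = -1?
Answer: -21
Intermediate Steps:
K + (1*S + 2)*(-35) = 14 + (1*(-1) + 2)*(-35) = 14 + (-1 + 2)*(-35) = 14 + 1*(-35) = 14 - 35 = -21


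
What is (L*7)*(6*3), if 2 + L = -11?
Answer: -1638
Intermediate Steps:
L = -13 (L = -2 - 11 = -13)
(L*7)*(6*3) = (-13*7)*(6*3) = -91*18 = -1638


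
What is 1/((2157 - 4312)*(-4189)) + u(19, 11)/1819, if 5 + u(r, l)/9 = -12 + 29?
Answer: 974949679/16420649605 ≈ 0.059373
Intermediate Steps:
u(r, l) = 108 (u(r, l) = -45 + 9*(-12 + 29) = -45 + 9*17 = -45 + 153 = 108)
1/((2157 - 4312)*(-4189)) + u(19, 11)/1819 = 1/((2157 - 4312)*(-4189)) + 108/1819 = -1/4189/(-2155) + 108*(1/1819) = -1/2155*(-1/4189) + 108/1819 = 1/9027295 + 108/1819 = 974949679/16420649605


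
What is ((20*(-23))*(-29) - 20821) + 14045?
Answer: 6564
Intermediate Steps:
((20*(-23))*(-29) - 20821) + 14045 = (-460*(-29) - 20821) + 14045 = (13340 - 20821) + 14045 = -7481 + 14045 = 6564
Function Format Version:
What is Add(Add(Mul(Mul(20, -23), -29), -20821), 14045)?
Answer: 6564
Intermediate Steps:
Add(Add(Mul(Mul(20, -23), -29), -20821), 14045) = Add(Add(Mul(-460, -29), -20821), 14045) = Add(Add(13340, -20821), 14045) = Add(-7481, 14045) = 6564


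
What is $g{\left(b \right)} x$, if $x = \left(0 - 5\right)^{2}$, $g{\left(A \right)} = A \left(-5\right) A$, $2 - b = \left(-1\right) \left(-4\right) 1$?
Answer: $-500$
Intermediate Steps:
$b = -2$ ($b = 2 - \left(-1\right) \left(-4\right) 1 = 2 - 4 \cdot 1 = 2 - 4 = -2$)
$g{\left(A \right)} = - 5 A^{2}$ ($g{\left(A \right)} = - 5 A A = - 5 A^{2}$)
$x = 25$ ($x = \left(-5\right)^{2} = 25$)
$g{\left(b \right)} x = - 5 \left(-2\right)^{2} \cdot 25 = \left(-5\right) 4 \cdot 25 = \left(-20\right) 25 = -500$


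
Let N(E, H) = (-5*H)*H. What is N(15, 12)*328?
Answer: -236160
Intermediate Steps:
N(E, H) = -5*H²
N(15, 12)*328 = -5*12²*328 = -5*144*328 = -720*328 = -236160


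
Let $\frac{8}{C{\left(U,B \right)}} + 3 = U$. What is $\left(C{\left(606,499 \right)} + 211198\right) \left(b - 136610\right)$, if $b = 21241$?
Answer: $- \frac{14692519266338}{603} \approx -2.4366 \cdot 10^{10}$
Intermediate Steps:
$C{\left(U,B \right)} = \frac{8}{-3 + U}$
$\left(C{\left(606,499 \right)} + 211198\right) \left(b - 136610\right) = \left(\frac{8}{-3 + 606} + 211198\right) \left(21241 - 136610\right) = \left(\frac{8}{603} + 211198\right) \left(-115369\right) = \frac{127352402}{603} \left(-115369\right) = - \frac{14692519266338}{603}$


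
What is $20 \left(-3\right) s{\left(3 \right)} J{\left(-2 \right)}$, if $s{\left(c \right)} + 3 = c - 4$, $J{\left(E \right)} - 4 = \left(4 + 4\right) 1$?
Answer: $2880$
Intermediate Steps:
$J{\left(E \right)} = 12$ ($J{\left(E \right)} = 4 + \left(4 + 4\right) 1 = 4 + 8 \cdot 1 = 4 + 8 = 12$)
$s{\left(c \right)} = -7 + c$ ($s{\left(c \right)} = -3 + \left(c - 4\right) = -3 + \left(-4 + c\right) = -7 + c$)
$20 \left(-3\right) s{\left(3 \right)} J{\left(-2 \right)} = 20 \left(-3\right) \left(-7 + 3\right) 12 = \left(-60\right) \left(-4\right) 12 = 240 \cdot 12 = 2880$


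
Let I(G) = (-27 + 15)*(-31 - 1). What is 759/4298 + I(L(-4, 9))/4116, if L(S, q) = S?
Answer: 56839/210602 ≈ 0.26989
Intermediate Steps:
I(G) = 384 (I(G) = -12*(-32) = 384)
759/4298 + I(L(-4, 9))/4116 = 759/4298 + 384/4116 = 759*(1/4298) + 384*(1/4116) = 759/4298 + 32/343 = 56839/210602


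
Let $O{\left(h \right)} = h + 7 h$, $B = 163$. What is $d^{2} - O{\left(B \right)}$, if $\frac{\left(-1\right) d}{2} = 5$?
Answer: $-1204$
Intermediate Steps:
$d = -10$ ($d = \left(-2\right) 5 = -10$)
$O{\left(h \right)} = 8 h$
$d^{2} - O{\left(B \right)} = \left(-10\right)^{2} - 8 \cdot 163 = 100 - 1304 = -1204$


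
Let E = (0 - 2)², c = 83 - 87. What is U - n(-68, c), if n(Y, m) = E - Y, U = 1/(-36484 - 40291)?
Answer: -5527801/76775 ≈ -72.000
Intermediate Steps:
c = -4
U = -1/76775 (U = 1/(-76775) = -1/76775 ≈ -1.3025e-5)
E = 4 (E = (-2)² = 4)
n(Y, m) = 4 - Y
U - n(-68, c) = -1/76775 - (4 - 1*(-68)) = -1/76775 - (4 + 68) = -1/76775 - 1*72 = -1/76775 - 72 = -5527801/76775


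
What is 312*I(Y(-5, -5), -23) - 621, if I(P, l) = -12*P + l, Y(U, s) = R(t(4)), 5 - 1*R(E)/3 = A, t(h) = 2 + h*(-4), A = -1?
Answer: -75189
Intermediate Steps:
t(h) = 2 - 4*h
R(E) = 18 (R(E) = 15 - 3*(-1) = 15 + 3 = 18)
Y(U, s) = 18
I(P, l) = l - 12*P
312*I(Y(-5, -5), -23) - 621 = 312*(-23 - 12*18) - 621 = 312*(-23 - 216) - 621 = 312*(-239) - 621 = -74568 - 621 = -75189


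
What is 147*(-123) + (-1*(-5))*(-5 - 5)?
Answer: -18131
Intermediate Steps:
147*(-123) + (-1*(-5))*(-5 - 5) = -18081 + 5*(-10) = -18081 - 50 = -18131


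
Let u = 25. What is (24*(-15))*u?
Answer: -9000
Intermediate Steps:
(24*(-15))*u = (24*(-15))*25 = -360*25 = -9000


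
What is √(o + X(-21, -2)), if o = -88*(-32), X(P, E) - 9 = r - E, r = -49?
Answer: √2778 ≈ 52.707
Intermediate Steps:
X(P, E) = -40 - E (X(P, E) = 9 + (-49 - E) = -40 - E)
o = 2816
√(o + X(-21, -2)) = √(2816 + (-40 - 1*(-2))) = √(2816 + (-40 + 2)) = √(2816 - 38) = √2778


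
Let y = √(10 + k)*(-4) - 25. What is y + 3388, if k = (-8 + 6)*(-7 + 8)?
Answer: 3363 - 8*√2 ≈ 3351.7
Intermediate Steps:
k = -2 (k = -2*1 = -2)
y = -25 - 8*√2 (y = √(10 - 2)*(-4) - 25 = √8*(-4) - 25 = (2*√2)*(-4) - 25 = -8*√2 - 25 = -25 - 8*√2 ≈ -36.314)
y + 3388 = (-25 - 8*√2) + 3388 = 3363 - 8*√2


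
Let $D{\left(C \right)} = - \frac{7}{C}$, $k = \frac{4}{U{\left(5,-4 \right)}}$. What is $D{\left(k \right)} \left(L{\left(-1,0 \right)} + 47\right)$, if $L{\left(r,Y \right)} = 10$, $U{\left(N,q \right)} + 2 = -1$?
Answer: $\frac{1197}{4} \approx 299.25$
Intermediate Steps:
$U{\left(N,q \right)} = -3$ ($U{\left(N,q \right)} = -2 - 1 = -3$)
$k = - \frac{4}{3}$ ($k = \frac{4}{-3} = 4 \left(- \frac{1}{3}\right) = - \frac{4}{3} \approx -1.3333$)
$D{\left(k \right)} \left(L{\left(-1,0 \right)} + 47\right) = - \frac{7}{- \frac{4}{3}} \left(10 + 47\right) = \left(-7\right) \left(- \frac{3}{4}\right) 57 = \frac{21}{4} \cdot 57 = \frac{1197}{4}$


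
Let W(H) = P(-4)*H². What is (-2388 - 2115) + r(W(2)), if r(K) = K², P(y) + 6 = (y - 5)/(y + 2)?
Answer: -4467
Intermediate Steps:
P(y) = -6 + (-5 + y)/(2 + y) (P(y) = -6 + (y - 5)/(y + 2) = -6 + (-5 + y)/(2 + y))
W(H) = -3*H²/2 (W(H) = ((-17 - 5*(-4))/(2 - 4))*H² = ((-17 + 20)/(-2))*H² = (-½*3)*H² = -3*H²/2)
(-2388 - 2115) + r(W(2)) = (-2388 - 2115) + (-3/2*2²)² = -4503 + (-3/2*4)² = -4503 + (-6)² = -4503 + 36 = -4467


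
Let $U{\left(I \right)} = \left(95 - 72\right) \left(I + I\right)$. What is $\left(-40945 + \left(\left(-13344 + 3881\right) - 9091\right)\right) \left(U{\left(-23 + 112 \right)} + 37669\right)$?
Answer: $-2484856737$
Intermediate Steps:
$U{\left(I \right)} = 46 I$ ($U{\left(I \right)} = 23 \cdot 2 I = 46 I$)
$\left(-40945 + \left(\left(-13344 + 3881\right) - 9091\right)\right) \left(U{\left(-23 + 112 \right)} + 37669\right) = \left(-40945 + \left(\left(-13344 + 3881\right) - 9091\right)\right) \left(46 \left(-23 + 112\right) + 37669\right) = \left(-40945 - 18554\right) \left(46 \cdot 89 + 37669\right) = \left(-40945 - 18554\right) \left(4094 + 37669\right) = \left(-59499\right) 41763 = -2484856737$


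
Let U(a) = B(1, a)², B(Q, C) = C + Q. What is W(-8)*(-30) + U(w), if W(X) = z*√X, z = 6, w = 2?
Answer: 9 - 360*I*√2 ≈ 9.0 - 509.12*I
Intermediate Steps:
W(X) = 6*√X
U(a) = (1 + a)² (U(a) = (a + 1)² = (1 + a)²)
W(-8)*(-30) + U(w) = (6*√(-8))*(-30) + (1 + 2)² = (6*(2*I*√2))*(-30) + 3² = (12*I*√2)*(-30) + 9 = -360*I*√2 + 9 = 9 - 360*I*√2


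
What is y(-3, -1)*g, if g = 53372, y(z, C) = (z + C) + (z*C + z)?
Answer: -213488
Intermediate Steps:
y(z, C) = C + 2*z + C*z (y(z, C) = (C + z) + (C*z + z) = (C + z) + (z + C*z) = C + 2*z + C*z)
y(-3, -1)*g = (-1 + 2*(-3) - 1*(-3))*53372 = (-1 - 6 + 3)*53372 = -4*53372 = -213488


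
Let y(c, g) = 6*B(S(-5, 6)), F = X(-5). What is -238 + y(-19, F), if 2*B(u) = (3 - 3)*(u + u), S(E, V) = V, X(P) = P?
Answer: -238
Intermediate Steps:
F = -5
B(u) = 0 (B(u) = ((3 - 3)*(u + u))/2 = (0*(2*u))/2 = (½)*0 = 0)
y(c, g) = 0 (y(c, g) = 6*0 = 0)
-238 + y(-19, F) = -238 + 0 = -238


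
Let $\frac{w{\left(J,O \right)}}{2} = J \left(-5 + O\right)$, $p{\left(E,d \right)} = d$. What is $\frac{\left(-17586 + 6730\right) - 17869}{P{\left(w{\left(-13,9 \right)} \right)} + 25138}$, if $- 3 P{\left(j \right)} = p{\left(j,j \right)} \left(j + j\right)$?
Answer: $- \frac{86175}{53782} \approx -1.6023$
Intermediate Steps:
$w{\left(J,O \right)} = 2 J \left(-5 + O\right)$
$P{\left(j \right)} = - \frac{2 j^{2}}{3}$ ($P{\left(j \right)} = - \frac{j \left(j + j\right)}{3} = - \frac{j 2 j}{3} = - \frac{2 j^{2}}{3}$)
$\frac{\left(-17586 + 6730\right) - 17869}{P{\left(w{\left(-13,9 \right)} \right)} + 25138} = \frac{\left(-17586 + 6730\right) - 17869}{- \frac{2 \left(2 \left(-13\right) \left(-5 + 9\right)\right)^{2}}{3} + 25138} = \frac{-10856 - 17869}{- \frac{2 \left(2 \left(-13\right) 4\right)^{2}}{3} + 25138} = - \frac{28725}{- \frac{2 \left(-104\right)^{2}}{3} + 25138} = - \frac{28725}{\left(- \frac{2}{3}\right) 10816 + 25138} = - \frac{28725}{- \frac{21632}{3} + 25138} = - \frac{28725}{\frac{53782}{3}} = \left(-28725\right) \frac{3}{53782} = - \frac{86175}{53782}$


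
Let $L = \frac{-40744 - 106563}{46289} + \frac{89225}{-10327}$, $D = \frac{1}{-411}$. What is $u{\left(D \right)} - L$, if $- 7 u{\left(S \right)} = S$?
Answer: $\frac{16259485092581}{1375282249131} \approx 11.823$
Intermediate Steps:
$D = - \frac{1}{411} \approx -0.0024331$
$u{\left(S \right)} = - \frac{S}{7}$
$L = - \frac{5651375414}{478026503}$ ($L = \left(-40744 - 106563\right) \frac{1}{46289} + 89225 \left(- \frac{1}{10327}\right) = \left(-147307\right) \frac{1}{46289} - \frac{89225}{10327} = - \frac{147307}{46289} - \frac{89225}{10327} = - \frac{5651375414}{478026503} \approx -11.822$)
$u{\left(D \right)} - L = \left(- \frac{1}{7}\right) \left(- \frac{1}{411}\right) - - \frac{5651375414}{478026503} = \frac{1}{2877} + \frac{5651375414}{478026503} = \frac{16259485092581}{1375282249131}$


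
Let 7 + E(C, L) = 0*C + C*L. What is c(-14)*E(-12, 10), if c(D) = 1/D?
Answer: 127/14 ≈ 9.0714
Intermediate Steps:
E(C, L) = -7 + C*L (E(C, L) = -7 + (0*C + C*L) = -7 + (0 + C*L) = -7 + C*L)
c(-14)*E(-12, 10) = (-7 - 12*10)/(-14) = -(-7 - 120)/14 = -1/14*(-127) = 127/14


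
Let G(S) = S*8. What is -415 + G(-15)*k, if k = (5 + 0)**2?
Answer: -3415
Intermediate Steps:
G(S) = 8*S
k = 25 (k = 5**2 = 25)
-415 + G(-15)*k = -415 + (8*(-15))*25 = -415 - 120*25 = -415 - 3000 = -3415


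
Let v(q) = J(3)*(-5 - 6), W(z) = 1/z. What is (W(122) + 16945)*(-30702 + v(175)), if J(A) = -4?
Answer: -31689503739/61 ≈ -5.1950e+8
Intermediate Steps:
v(q) = 44 (v(q) = -4*(-5 - 6) = -4*(-11) = 44)
(W(122) + 16945)*(-30702 + v(175)) = (1/122 + 16945)*(-30702 + 44) = (1/122 + 16945)*(-30658) = (2067291/122)*(-30658) = -31689503739/61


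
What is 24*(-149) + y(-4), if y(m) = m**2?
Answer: -3560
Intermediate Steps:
24*(-149) + y(-4) = 24*(-149) + (-4)**2 = -3576 + 16 = -3560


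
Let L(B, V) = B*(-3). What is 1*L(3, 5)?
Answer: -9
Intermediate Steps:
L(B, V) = -3*B
1*L(3, 5) = 1*(-3*3) = 1*(-9) = -9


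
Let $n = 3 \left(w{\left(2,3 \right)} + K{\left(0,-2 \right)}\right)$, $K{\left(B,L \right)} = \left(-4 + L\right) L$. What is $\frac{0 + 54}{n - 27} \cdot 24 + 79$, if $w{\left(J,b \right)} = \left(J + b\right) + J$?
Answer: $\frac{611}{5} \approx 122.2$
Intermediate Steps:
$K{\left(B,L \right)} = L \left(-4 + L\right)$
$w{\left(J,b \right)} = b + 2 J$
$n = 57$ ($n = 3 \left(\left(3 + 2 \cdot 2\right) - 2 \left(-4 - 2\right)\right) = 3 \left(\left(3 + 4\right) - -12\right) = 3 \left(7 + 12\right) = 3 \cdot 19 = 57$)
$\frac{0 + 54}{n - 27} \cdot 24 + 79 = \frac{0 + 54}{57 - 27} \cdot 24 + 79 = \frac{54}{30} \cdot 24 + 79 = 54 \cdot \frac{1}{30} \cdot 24 + 79 = \frac{9}{5} \cdot 24 + 79 = \frac{216}{5} + 79 = \frac{611}{5}$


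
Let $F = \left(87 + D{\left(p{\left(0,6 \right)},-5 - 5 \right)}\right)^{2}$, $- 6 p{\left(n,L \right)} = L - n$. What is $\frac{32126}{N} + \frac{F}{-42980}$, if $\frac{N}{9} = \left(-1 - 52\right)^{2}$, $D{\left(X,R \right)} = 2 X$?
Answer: $\frac{239624051}{217315476} \approx 1.1027$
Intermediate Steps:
$p{\left(n,L \right)} = - \frac{L}{6} + \frac{n}{6}$ ($p{\left(n,L \right)} = - \frac{L - n}{6} = - \frac{L}{6} + \frac{n}{6}$)
$N = 25281$ ($N = 9 \left(-1 - 52\right)^{2} = 9 \left(-53\right)^{2} = 9 \cdot 2809 = 25281$)
$F = 7225$ ($F = \left(87 + 2 \left(\left(- \frac{1}{6}\right) 6 + \frac{1}{6} \cdot 0\right)\right)^{2} = \left(87 + 2 \left(-1 + 0\right)\right)^{2} = \left(87 + 2 \left(-1\right)\right)^{2} = \left(87 - 2\right)^{2} = 85^{2} = 7225$)
$\frac{32126}{N} + \frac{F}{-42980} = \frac{32126}{25281} + \frac{7225}{-42980} = 32126 \cdot \frac{1}{25281} + 7225 \left(- \frac{1}{42980}\right) = \frac{32126}{25281} - \frac{1445}{8596} = \frac{239624051}{217315476}$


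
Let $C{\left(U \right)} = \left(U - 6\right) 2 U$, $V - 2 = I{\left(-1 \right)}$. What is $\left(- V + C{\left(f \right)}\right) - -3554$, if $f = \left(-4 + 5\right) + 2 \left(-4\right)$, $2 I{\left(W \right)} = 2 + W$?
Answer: $\frac{7467}{2} \approx 3733.5$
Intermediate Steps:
$I{\left(W \right)} = 1 + \frac{W}{2}$ ($I{\left(W \right)} = \frac{2 + W}{2} = 1 + \frac{W}{2}$)
$V = \frac{5}{2}$ ($V = 2 + \left(1 + \frac{1}{2} \left(-1\right)\right) = 2 + \left(1 - \frac{1}{2}\right) = 2 + \frac{1}{2} = \frac{5}{2} \approx 2.5$)
$f = -7$ ($f = 1 - 8 = -7$)
$C{\left(U \right)} = U \left(-12 + 2 U\right)$ ($C{\left(U \right)} = \left(U - 6\right) 2 U = \left(-6 + U\right) 2 U = \left(-12 + 2 U\right) U = U \left(-12 + 2 U\right)$)
$\left(- V + C{\left(f \right)}\right) - -3554 = \left(\left(-1\right) \frac{5}{2} + 2 \left(-7\right) \left(-6 - 7\right)\right) - -3554 = \left(- \frac{5}{2} + 2 \left(-7\right) \left(-13\right)\right) + 3554 = \left(- \frac{5}{2} + 182\right) + 3554 = \frac{359}{2} + 3554 = \frac{7467}{2}$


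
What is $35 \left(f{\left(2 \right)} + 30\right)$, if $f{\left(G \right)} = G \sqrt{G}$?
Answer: $1050 + 70 \sqrt{2} \approx 1149.0$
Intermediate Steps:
$f{\left(G \right)} = G^{\frac{3}{2}}$
$35 \left(f{\left(2 \right)} + 30\right) = 35 \left(2^{\frac{3}{2}} + 30\right) = 35 \left(2 \sqrt{2} + 30\right) = 35 \left(30 + 2 \sqrt{2}\right) = 1050 + 70 \sqrt{2}$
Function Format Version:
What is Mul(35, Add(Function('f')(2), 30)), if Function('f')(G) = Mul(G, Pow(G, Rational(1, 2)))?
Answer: Add(1050, Mul(70, Pow(2, Rational(1, 2)))) ≈ 1149.0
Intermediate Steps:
Function('f')(G) = Pow(G, Rational(3, 2))
Mul(35, Add(Function('f')(2), 30)) = Mul(35, Add(Pow(2, Rational(3, 2)), 30)) = Mul(35, Add(Mul(2, Pow(2, Rational(1, 2))), 30)) = Mul(35, Add(30, Mul(2, Pow(2, Rational(1, 2))))) = Add(1050, Mul(70, Pow(2, Rational(1, 2))))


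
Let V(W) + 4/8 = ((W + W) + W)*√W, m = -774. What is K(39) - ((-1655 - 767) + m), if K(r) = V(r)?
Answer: 6391/2 + 117*√39 ≈ 3926.2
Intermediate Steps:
V(W) = -½ + 3*W^(3/2) (V(W) = -½ + ((W + W) + W)*√W = -½ + (2*W + W)*√W = -½ + (3*W)*√W = -½ + 3*W^(3/2))
K(r) = -½ + 3*r^(3/2)
K(39) - ((-1655 - 767) + m) = (-½ + 3*39^(3/2)) - ((-1655 - 767) - 774) = (-½ + 3*(39*√39)) - (-2422 - 774) = (-½ + 117*√39) - 1*(-3196) = (-½ + 117*√39) + 3196 = 6391/2 + 117*√39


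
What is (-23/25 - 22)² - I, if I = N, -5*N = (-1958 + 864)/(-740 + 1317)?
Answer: 189309083/360625 ≈ 524.95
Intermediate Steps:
N = 1094/2885 (N = -(-1958 + 864)/(5*(-740 + 1317)) = -(-1094)/(5*577) = -⅕*(-1094/577) = 1094/2885 ≈ 0.37920)
I = 1094/2885 ≈ 0.37920
(-23/25 - 22)² - I = (-23/25 - 22)² - 1*1094/2885 = (-23*1/25 - 22)² - 1094/2885 = (-23/25 - 22)² - 1094/2885 = (-573/25)² - 1094/2885 = 328329/625 - 1094/2885 = 189309083/360625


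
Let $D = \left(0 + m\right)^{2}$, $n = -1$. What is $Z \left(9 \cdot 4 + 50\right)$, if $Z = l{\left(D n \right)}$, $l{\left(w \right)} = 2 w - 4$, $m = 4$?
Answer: $-3096$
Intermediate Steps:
$D = 16$ ($D = \left(0 + 4\right)^{2} = 4^{2} = 16$)
$l{\left(w \right)} = -4 + 2 w$
$Z = -36$ ($Z = -4 + 2 \cdot 16 \left(-1\right) = -4 + 2 \left(-16\right) = -4 - 32 = -36$)
$Z \left(9 \cdot 4 + 50\right) = - 36 \left(9 \cdot 4 + 50\right) = - 36 \left(36 + 50\right) = \left(-36\right) 86 = -3096$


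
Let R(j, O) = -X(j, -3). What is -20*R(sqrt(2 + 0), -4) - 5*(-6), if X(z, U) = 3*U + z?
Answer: -150 + 20*sqrt(2) ≈ -121.72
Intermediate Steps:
X(z, U) = z + 3*U
R(j, O) = 9 - j (R(j, O) = -(j + 3*(-3)) = -(j - 9) = -(-9 + j) = 9 - j)
-20*R(sqrt(2 + 0), -4) - 5*(-6) = -20*(9 - sqrt(2 + 0)) - 5*(-6) = -20*(9 - sqrt(2)) + 30 = (-180 + 20*sqrt(2)) + 30 = -150 + 20*sqrt(2)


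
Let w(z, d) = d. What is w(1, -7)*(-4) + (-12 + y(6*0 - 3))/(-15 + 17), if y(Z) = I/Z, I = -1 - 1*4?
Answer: 137/6 ≈ 22.833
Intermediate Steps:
I = -5 (I = -1 - 4 = -5)
y(Z) = -5/Z
w(1, -7)*(-4) + (-12 + y(6*0 - 3))/(-15 + 17) = -7*(-4) + (-12 - 5/(6*0 - 3))/(-15 + 17) = 28 + (-12 - 5/(0 - 3))/2 = 28 + (-12 - 5/(-3))*(1/2) = 28 + (-12 - 5*(-1/3))*(1/2) = 28 + (-12 + 5/3)*(1/2) = 28 - 31/3*1/2 = 28 - 31/6 = 137/6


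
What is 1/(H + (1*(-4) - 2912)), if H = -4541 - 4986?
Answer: -1/12443 ≈ -8.0367e-5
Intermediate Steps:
H = -9527
1/(H + (1*(-4) - 2912)) = 1/(-9527 + (1*(-4) - 2912)) = 1/(-9527 + (-4 - 2912)) = 1/(-9527 - 2916) = 1/(-12443) = -1/12443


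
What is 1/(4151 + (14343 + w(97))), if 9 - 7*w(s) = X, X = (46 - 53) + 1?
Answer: 7/129473 ≈ 5.4065e-5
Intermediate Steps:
X = -6 (X = -7 + 1 = -6)
w(s) = 15/7 (w(s) = 9/7 - 1/7*(-6) = 9/7 + 6/7 = 15/7)
1/(4151 + (14343 + w(97))) = 1/(4151 + (14343 + 15/7)) = 1/(4151 + 100416/7) = 1/(129473/7) = 7/129473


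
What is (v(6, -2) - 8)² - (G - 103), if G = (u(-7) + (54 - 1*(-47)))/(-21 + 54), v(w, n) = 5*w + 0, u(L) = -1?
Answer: 19271/33 ≈ 583.97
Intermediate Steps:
v(w, n) = 5*w
G = 100/33 (G = (-1 + (54 - 1*(-47)))/(-21 + 54) = (-1 + (54 + 47))/33 = (-1 + 101)*(1/33) = 100*(1/33) = 100/33 ≈ 3.0303)
(v(6, -2) - 8)² - (G - 103) = (5*6 - 8)² - (100/33 - 103) = (30 - 8)² - 1*(-3299/33) = 22² + 3299/33 = 484 + 3299/33 = 19271/33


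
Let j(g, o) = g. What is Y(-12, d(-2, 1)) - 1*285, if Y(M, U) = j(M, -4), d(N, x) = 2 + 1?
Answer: -297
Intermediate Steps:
d(N, x) = 3
Y(M, U) = M
Y(-12, d(-2, 1)) - 1*285 = -12 - 1*285 = -12 - 285 = -297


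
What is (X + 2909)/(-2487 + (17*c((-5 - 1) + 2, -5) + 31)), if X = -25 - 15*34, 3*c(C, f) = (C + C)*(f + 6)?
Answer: -3561/3752 ≈ -0.94909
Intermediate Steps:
c(C, f) = 2*C*(6 + f)/3 (c(C, f) = ((C + C)*(f + 6))/3 = ((2*C)*(6 + f))/3 = (2*C*(6 + f))/3 = 2*C*(6 + f)/3)
X = -535 (X = -25 - 510 = -535)
(X + 2909)/(-2487 + (17*c((-5 - 1) + 2, -5) + 31)) = (-535 + 2909)/(-2487 + (17*(2*((-5 - 1) + 2)*(6 - 5)/3) + 31)) = 2374/(-2487 + (17*((⅔)*(-6 + 2)*1) + 31)) = 2374/(-2487 + (17*((⅔)*(-4)*1) + 31)) = 2374/(-2487 + (17*(-8/3) + 31)) = 2374/(-2487 + (-136/3 + 31)) = 2374/(-2487 - 43/3) = 2374/(-7504/3) = 2374*(-3/7504) = -3561/3752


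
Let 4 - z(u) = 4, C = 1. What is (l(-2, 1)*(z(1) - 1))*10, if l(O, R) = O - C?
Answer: 30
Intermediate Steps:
z(u) = 0 (z(u) = 4 - 1*4 = 4 - 4 = 0)
l(O, R) = -1 + O (l(O, R) = O - 1*1 = O - 1 = -1 + O)
(l(-2, 1)*(z(1) - 1))*10 = ((-1 - 2)*(0 - 1))*10 = -3*(-1)*10 = 3*10 = 30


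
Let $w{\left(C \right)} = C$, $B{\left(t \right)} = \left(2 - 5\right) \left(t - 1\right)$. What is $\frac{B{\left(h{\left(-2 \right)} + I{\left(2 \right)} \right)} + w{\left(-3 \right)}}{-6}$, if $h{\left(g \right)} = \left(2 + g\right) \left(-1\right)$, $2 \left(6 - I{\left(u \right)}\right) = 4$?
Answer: $2$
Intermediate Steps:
$I{\left(u \right)} = 4$ ($I{\left(u \right)} = 6 - 2 = 4$)
$h{\left(g \right)} = -2 - g$
$B{\left(t \right)} = 3 - 3 t$ ($B{\left(t \right)} = - 3 \left(-1 + t\right) = 3 - 3 t$)
$\frac{B{\left(h{\left(-2 \right)} + I{\left(2 \right)} \right)} + w{\left(-3 \right)}}{-6} = \frac{\left(3 - 3 \left(\left(-2 - -2\right) + 4\right)\right) - 3}{-6} = - \frac{\left(3 - 3 \left(\left(-2 + 2\right) + 4\right)\right) - 3}{6} = - \frac{\left(3 - 3 \left(0 + 4\right)\right) - 3}{6} = - \frac{\left(3 - 12\right) - 3}{6} = - \frac{-9 - 3}{6} = \left(- \frac{1}{6}\right) \left(-12\right) = 2$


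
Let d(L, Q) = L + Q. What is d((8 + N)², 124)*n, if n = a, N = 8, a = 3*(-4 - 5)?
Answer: -10260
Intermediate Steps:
a = -27 (a = 3*(-9) = -27)
n = -27
d((8 + N)², 124)*n = ((8 + 8)² + 124)*(-27) = (16² + 124)*(-27) = (256 + 124)*(-27) = 380*(-27) = -10260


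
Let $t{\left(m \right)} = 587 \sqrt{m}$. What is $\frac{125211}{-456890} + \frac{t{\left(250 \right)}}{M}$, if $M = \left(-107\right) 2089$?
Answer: $- \frac{125211}{456890} - \frac{2935 \sqrt{10}}{223523} \approx -0.31557$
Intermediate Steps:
$M = -223523$
$\frac{125211}{-456890} + \frac{t{\left(250 \right)}}{M} = \frac{125211}{-456890} + \frac{587 \sqrt{250}}{-223523} = 125211 \left(- \frac{1}{456890}\right) + 587 \cdot 5 \sqrt{10} \left(- \frac{1}{223523}\right) = - \frac{125211}{456890} + 2935 \sqrt{10} \left(- \frac{1}{223523}\right) = - \frac{125211}{456890} - \frac{2935 \sqrt{10}}{223523}$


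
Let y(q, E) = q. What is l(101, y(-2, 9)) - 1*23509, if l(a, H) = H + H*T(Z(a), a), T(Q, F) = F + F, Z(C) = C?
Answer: -23915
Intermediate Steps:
T(Q, F) = 2*F
l(a, H) = H + 2*H*a (l(a, H) = H + H*(2*a) = H + 2*H*a)
l(101, y(-2, 9)) - 1*23509 = -2*(1 + 2*101) - 1*23509 = -2*(1 + 202) - 23509 = -2*203 - 23509 = -406 - 23509 = -23915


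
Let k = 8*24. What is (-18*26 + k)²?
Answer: 76176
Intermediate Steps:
k = 192
(-18*26 + k)² = (-18*26 + 192)² = (-468 + 192)² = (-276)² = 76176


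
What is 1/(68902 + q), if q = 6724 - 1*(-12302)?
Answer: 1/87928 ≈ 1.1373e-5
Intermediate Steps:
q = 19026 (q = 6724 + 12302 = 19026)
1/(68902 + q) = 1/(68902 + 19026) = 1/87928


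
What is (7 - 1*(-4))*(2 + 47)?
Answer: 539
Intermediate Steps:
(7 - 1*(-4))*(2 + 47) = (7 + 4)*49 = 11*49 = 539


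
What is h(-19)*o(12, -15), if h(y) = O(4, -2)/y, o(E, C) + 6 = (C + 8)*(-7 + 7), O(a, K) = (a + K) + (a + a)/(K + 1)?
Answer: -36/19 ≈ -1.8947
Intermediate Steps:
O(a, K) = K + a + 2*a/(1 + K) (O(a, K) = (K + a) + (2*a)/(1 + K) = (K + a) + 2*a/(1 + K) = K + a + 2*a/(1 + K))
o(E, C) = -6 (o(E, C) = -6 + (C + 8)*(-7 + 7) = -6 + (8 + C)*0 = -6 + 0 = -6)
h(y) = -6/y (h(y) = ((-2 + (-2)**2 + 3*4 - 2*4)/(1 - 2))/y = ((-2 + 4 + 12 - 8)/(-1))/y = (-1*6)/y = -6/y)
h(-19)*o(12, -15) = -6/(-19)*(-6) = -6*(-1/19)*(-6) = (6/19)*(-6) = -36/19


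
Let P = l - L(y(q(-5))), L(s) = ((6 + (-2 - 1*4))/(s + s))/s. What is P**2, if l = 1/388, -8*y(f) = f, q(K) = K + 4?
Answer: 1/150544 ≈ 6.6426e-6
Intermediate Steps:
q(K) = 4 + K
y(f) = -f/8
l = 1/388 ≈ 0.0025773
L(s) = 0 (L(s) = ((6 + (-2 - 4))/((2*s)))/s = ((6 - 6)*(1/(2*s)))/s = (0*(1/(2*s)))/s = 0/s = 0)
P = 1/388 (P = 1/388 - 1*0 = 1/388 + 0 = 1/388 ≈ 0.0025773)
P**2 = (1/388)**2 = 1/150544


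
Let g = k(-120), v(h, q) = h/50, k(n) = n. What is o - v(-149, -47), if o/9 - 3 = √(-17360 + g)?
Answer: 1499/50 + 18*I*√4370 ≈ 29.98 + 1189.9*I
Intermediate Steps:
v(h, q) = h/50 (v(h, q) = h*(1/50) = h/50)
g = -120
o = 27 + 18*I*√4370 (o = 27 + 9*√(-17360 - 120) = 27 + 9*√(-17480) = 27 + 9*(2*I*√4370) = 27 + 18*I*√4370 ≈ 27.0 + 1189.9*I)
o - v(-149, -47) = (27 + 18*I*√4370) - (-149)/50 = (27 + 18*I*√4370) - 1*(-149/50) = (27 + 18*I*√4370) + 149/50 = 1499/50 + 18*I*√4370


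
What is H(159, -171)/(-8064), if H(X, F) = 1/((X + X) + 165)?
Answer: -1/3894912 ≈ -2.5675e-7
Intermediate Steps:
H(X, F) = 1/(165 + 2*X) (H(X, F) = 1/(2*X + 165) = 1/(165 + 2*X))
H(159, -171)/(-8064) = 1/((165 + 2*159)*(-8064)) = -1/8064/(165 + 318) = -1/8064/483 = (1/483)*(-1/8064) = -1/3894912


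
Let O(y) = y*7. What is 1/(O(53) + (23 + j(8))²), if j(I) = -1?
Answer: 1/855 ≈ 0.0011696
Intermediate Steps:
O(y) = 7*y
1/(O(53) + (23 + j(8))²) = 1/(7*53 + (23 - 1)²) = 1/(371 + 22²) = 1/(371 + 484) = 1/855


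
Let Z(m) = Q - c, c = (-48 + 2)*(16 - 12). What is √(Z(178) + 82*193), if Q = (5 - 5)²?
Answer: √16010 ≈ 126.53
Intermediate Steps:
c = -184 (c = -46*4 = -184)
Q = 0 (Q = 0² = 0)
Z(m) = 184 (Z(m) = 0 - 1*(-184) = 0 + 184 = 184)
√(Z(178) + 82*193) = √(184 + 82*193) = √(184 + 15826) = √16010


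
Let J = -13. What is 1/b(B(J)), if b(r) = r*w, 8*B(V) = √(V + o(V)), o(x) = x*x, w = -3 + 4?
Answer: 4*√39/39 ≈ 0.64051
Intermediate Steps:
w = 1
o(x) = x²
B(V) = √(V + V²)/8
b(r) = r (b(r) = r*1 = r)
1/b(B(J)) = 1/(√(-13*(1 - 13))/8) = 1/(√(-13*(-12))/8) = 1/(√156/8) = 1/((2*√39)/8) = 1/(√39/4) = 4*√39/39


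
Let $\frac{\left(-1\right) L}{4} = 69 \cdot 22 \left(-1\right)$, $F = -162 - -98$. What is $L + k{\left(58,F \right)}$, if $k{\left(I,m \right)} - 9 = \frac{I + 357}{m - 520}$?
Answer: $\frac{3550889}{584} \approx 6080.3$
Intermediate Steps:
$F = -64$ ($F = -162 + 98 = -64$)
$L = 6072$ ($L = - 4 \cdot 69 \cdot 22 \left(-1\right) = - 4 \cdot 1518 \left(-1\right) = \left(-4\right) \left(-1518\right) = 6072$)
$k{\left(I,m \right)} = 9 + \frac{357 + I}{-520 + m}$ ($k{\left(I,m \right)} = 9 + \frac{I + 357}{m - 520} = 9 + \frac{357 + I}{-520 + m}$)
$L + k{\left(58,F \right)} = 6072 + \frac{-4323 + 58 + 9 \left(-64\right)}{-520 - 64} = 6072 + \frac{-4323 + 58 - 576}{-584} = 6072 - - \frac{4841}{584} = 6072 + \frac{4841}{584} = \frac{3550889}{584}$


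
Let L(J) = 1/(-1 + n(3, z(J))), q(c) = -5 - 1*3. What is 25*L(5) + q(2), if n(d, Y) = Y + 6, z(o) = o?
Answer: -11/2 ≈ -5.5000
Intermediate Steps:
q(c) = -8 (q(c) = -5 - 3 = -8)
n(d, Y) = 6 + Y
L(J) = 1/(5 + J) (L(J) = 1/(-1 + (6 + J)) = 1/(5 + J))
25*L(5) + q(2) = 25/(5 + 5) - 8 = 25/10 - 8 = 25*(⅒) - 8 = 5/2 - 8 = -11/2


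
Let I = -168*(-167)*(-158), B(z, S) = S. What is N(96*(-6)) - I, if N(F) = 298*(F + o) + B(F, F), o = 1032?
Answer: 4568160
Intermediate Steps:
I = -4432848 (I = 28056*(-158) = -4432848)
N(F) = 307536 + 299*F (N(F) = 298*(F + 1032) + F = 298*(1032 + F) + F = (307536 + 298*F) + F = 307536 + 299*F)
N(96*(-6)) - I = (307536 + 299*(96*(-6))) - 1*(-4432848) = (307536 + 299*(-576)) + 4432848 = (307536 - 172224) + 4432848 = 135312 + 4432848 = 4568160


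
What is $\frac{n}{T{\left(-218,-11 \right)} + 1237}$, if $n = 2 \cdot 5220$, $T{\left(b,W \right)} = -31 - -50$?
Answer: $\frac{1305}{157} \approx 8.3121$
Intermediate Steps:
$T{\left(b,W \right)} = 19$ ($T{\left(b,W \right)} = -31 + 50 = 19$)
$n = 10440$
$\frac{n}{T{\left(-218,-11 \right)} + 1237} = \frac{10440}{19 + 1237} = \frac{10440}{1256} = 10440 \cdot \frac{1}{1256} = \frac{1305}{157}$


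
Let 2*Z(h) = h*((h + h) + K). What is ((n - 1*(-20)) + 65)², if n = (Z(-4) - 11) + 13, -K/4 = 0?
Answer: 10609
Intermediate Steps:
K = 0 (K = -4*0 = 0)
Z(h) = h² (Z(h) = (h*((h + h) + 0))/2 = (h*(2*h + 0))/2 = (h*(2*h))/2 = (2*h²)/2 = h²)
n = 18 (n = ((-4)² - 11) + 13 = (16 - 11) + 13 = 5 + 13 = 18)
((n - 1*(-20)) + 65)² = ((18 - 1*(-20)) + 65)² = ((18 + 20) + 65)² = (38 + 65)² = 103² = 10609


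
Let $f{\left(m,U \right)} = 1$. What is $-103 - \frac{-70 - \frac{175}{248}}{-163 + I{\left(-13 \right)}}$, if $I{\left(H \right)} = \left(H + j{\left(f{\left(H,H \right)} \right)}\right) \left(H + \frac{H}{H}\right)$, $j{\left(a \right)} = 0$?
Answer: $- \frac{28049}{248} \approx -113.1$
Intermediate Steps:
$I{\left(H \right)} = H \left(1 + H\right)$ ($I{\left(H \right)} = \left(H + 0\right) \left(H + \frac{H}{H}\right) = H \left(H + 1\right) = H \left(1 + H\right)$)
$-103 - \frac{-70 - \frac{175}{248}}{-163 + I{\left(-13 \right)}} = -103 - \frac{-70 - \frac{175}{248}}{-163 - 13 \left(1 - 13\right)} = -103 - \frac{-70 - \frac{175}{248}}{-163 - -156} = -103 - \frac{-70 - \frac{175}{248}}{-163 + 156} = -103 - - \frac{17535}{248 \left(-7\right)} = -103 - \left(- \frac{17535}{248}\right) \left(- \frac{1}{7}\right) = -103 - \frac{2505}{248} = - \frac{28049}{248}$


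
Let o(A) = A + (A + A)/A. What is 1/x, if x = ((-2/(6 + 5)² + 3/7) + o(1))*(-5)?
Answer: -847/14450 ≈ -0.058616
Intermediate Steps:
o(A) = 2 + A (o(A) = A + (2*A)/A = A + 2 = 2 + A)
x = -14450/847 (x = ((-2/(6 + 5)² + 3/7) + (2 + 1))*(-5) = ((-2/(11²) + 3*(⅐)) + 3)*(-5) = ((-2/121 + 3/7) + 3)*(-5) = (349/847 + 3)*(-5) = (2890/847)*(-5) = -14450/847 ≈ -17.060)
1/x = 1/(-14450/847) = -847/14450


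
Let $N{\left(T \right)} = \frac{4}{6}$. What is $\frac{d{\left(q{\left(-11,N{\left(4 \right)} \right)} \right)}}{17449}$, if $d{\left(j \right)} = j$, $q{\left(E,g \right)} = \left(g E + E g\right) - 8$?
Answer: $- \frac{68}{52347} \approx -0.001299$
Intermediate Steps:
$N{\left(T \right)} = \frac{2}{3}$ ($N{\left(T \right)} = 4 \cdot \frac{1}{6} = \frac{2}{3}$)
$q{\left(E,g \right)} = -8 + 2 E g$ ($q{\left(E,g \right)} = \left(E g + E g\right) - 8 = 2 E g - 8 = -8 + 2 E g$)
$\frac{d{\left(q{\left(-11,N{\left(4 \right)} \right)} \right)}}{17449} = \frac{-8 + 2 \left(-11\right) \frac{2}{3}}{17449} = \left(-8 - \frac{44}{3}\right) \frac{1}{17449} = \left(- \frac{68}{3}\right) \frac{1}{17449} = - \frac{68}{52347}$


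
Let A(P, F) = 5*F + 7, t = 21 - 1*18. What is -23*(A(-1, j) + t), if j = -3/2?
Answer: -115/2 ≈ -57.500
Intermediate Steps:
j = -3/2 (j = -3*1/2 = -3/2 ≈ -1.5000)
t = 3 (t = 21 - 18 = 3)
A(P, F) = 7 + 5*F
-23*(A(-1, j) + t) = -23*((7 + 5*(-3/2)) + 3) = -23*((7 - 15/2) + 3) = -23*(-1/2 + 3) = -23*5/2 = -115/2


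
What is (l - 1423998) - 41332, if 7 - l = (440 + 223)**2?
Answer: -1904892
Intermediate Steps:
l = -439562 (l = 7 - (440 + 223)**2 = 7 - 1*663**2 = 7 - 1*439569 = 7 - 439569 = -439562)
(l - 1423998) - 41332 = (-439562 - 1423998) - 41332 = -1863560 - 41332 = -1904892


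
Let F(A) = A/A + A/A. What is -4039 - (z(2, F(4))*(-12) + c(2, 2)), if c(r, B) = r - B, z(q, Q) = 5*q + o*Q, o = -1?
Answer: -3943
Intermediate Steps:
F(A) = 2 (F(A) = 1 + 1 = 2)
z(q, Q) = -Q + 5*q (z(q, Q) = 5*q - Q = -Q + 5*q)
-4039 - (z(2, F(4))*(-12) + c(2, 2)) = -4039 - ((-1*2 + 5*2)*(-12) + (2 - 1*2)) = -4039 - ((-2 + 10)*(-12) + (2 - 2)) = -4039 - (8*(-12) + 0) = -4039 - (-96 + 0) = -4039 - 1*(-96) = -4039 + 96 = -3943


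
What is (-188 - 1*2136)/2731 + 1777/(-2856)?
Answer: -11490331/7799736 ≈ -1.4732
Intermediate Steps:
(-188 - 1*2136)/2731 + 1777/(-2856) = (-188 - 2136)*(1/2731) + 1777*(-1/2856) = -2324*1/2731 - 1777/2856 = -2324/2731 - 1777/2856 = -11490331/7799736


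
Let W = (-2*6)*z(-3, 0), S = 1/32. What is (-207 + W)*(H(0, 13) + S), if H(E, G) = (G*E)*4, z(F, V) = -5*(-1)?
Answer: -267/32 ≈ -8.3438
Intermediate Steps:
z(F, V) = 5
H(E, G) = 4*E*G (H(E, G) = (E*G)*4 = 4*E*G)
S = 1/32 ≈ 0.031250
W = -60 (W = -2*6*5 = -12*5 = -60)
(-207 + W)*(H(0, 13) + S) = (-207 - 60)*(4*0*13 + 1/32) = -267*(0 + 1/32) = -267*1/32 = -267/32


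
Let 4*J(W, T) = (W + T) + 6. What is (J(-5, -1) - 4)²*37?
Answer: 592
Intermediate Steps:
J(W, T) = 3/2 + T/4 + W/4 (J(W, T) = ((W + T) + 6)/4 = ((T + W) + 6)/4 = (6 + T + W)/4 = 3/2 + T/4 + W/4)
(J(-5, -1) - 4)²*37 = ((3/2 + (¼)*(-1) + (¼)*(-5)) - 4)²*37 = ((3/2 - ¼ - 5/4) - 4)²*37 = (0 - 4)²*37 = (-4)²*37 = 16*37 = 592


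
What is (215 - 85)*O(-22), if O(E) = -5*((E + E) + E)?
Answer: 42900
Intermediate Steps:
O(E) = -15*E (O(E) = -5*(2*E + E) = -15*E)
(215 - 85)*O(-22) = (215 - 85)*(-15*(-22)) = 130*330 = 42900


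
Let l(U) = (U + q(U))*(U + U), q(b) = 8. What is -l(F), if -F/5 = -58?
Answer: -172840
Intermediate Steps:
F = 290 (F = -5*(-58) = 290)
l(U) = 2*U*(8 + U) (l(U) = (U + 8)*(U + U) = (8 + U)*(2*U) = 2*U*(8 + U))
-l(F) = -2*290*(8 + 290) = -2*290*298 = -1*172840 = -172840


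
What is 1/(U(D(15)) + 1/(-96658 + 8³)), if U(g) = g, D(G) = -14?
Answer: -96146/1346045 ≈ -0.071429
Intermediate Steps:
1/(U(D(15)) + 1/(-96658 + 8³)) = 1/(-14 + 1/(-96658 + 8³)) = 1/(-14 + 1/(-96658 + 512)) = 1/(-14 + 1/(-96146)) = 1/(-14 - 1/96146) = 1/(-1346045/96146) = -96146/1346045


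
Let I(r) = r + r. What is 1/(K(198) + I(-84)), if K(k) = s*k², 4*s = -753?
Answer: -1/7380321 ≈ -1.3550e-7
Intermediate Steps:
s = -753/4 (s = (¼)*(-753) = -753/4 ≈ -188.25)
I(r) = 2*r
K(k) = -753*k²/4
1/(K(198) + I(-84)) = 1/(-753/4*198² + 2*(-84)) = 1/(-753/4*39204 - 168) = 1/(-7380153 - 168) = 1/(-7380321) = -1/7380321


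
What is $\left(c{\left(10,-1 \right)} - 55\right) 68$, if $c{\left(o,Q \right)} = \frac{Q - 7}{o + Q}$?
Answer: $- \frac{34204}{9} \approx -3800.4$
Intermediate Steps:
$c{\left(o,Q \right)} = \frac{-7 + Q}{Q + o}$
$\left(c{\left(10,-1 \right)} - 55\right) 68 = \left(\frac{-7 - 1}{-1 + 10} - 55\right) 68 = \left(\frac{1}{9} \left(-8\right) - 55\right) 68 = \left(- \frac{8}{9} - 55\right) 68 = \left(- \frac{503}{9}\right) 68 = - \frac{34204}{9}$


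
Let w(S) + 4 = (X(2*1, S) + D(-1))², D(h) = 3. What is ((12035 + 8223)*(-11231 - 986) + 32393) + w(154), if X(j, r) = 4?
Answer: -247459548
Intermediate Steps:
w(S) = 45 (w(S) = -4 + (4 + 3)² = -4 + 7² = -4 + 49 = 45)
((12035 + 8223)*(-11231 - 986) + 32393) + w(154) = ((12035 + 8223)*(-11231 - 986) + 32393) + 45 = (20258*(-12217) + 32393) + 45 = (-247491986 + 32393) + 45 = -247459593 + 45 = -247459548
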